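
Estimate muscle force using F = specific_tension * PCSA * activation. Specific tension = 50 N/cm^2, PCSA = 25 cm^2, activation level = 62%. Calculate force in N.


F = sigma * PCSA * activation
F = 50 * 25 * 0.62
F = 775 N


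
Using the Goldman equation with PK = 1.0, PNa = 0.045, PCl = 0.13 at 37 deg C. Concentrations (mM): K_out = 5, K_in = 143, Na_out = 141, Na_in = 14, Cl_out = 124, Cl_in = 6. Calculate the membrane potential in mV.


Vm = (RT/F)*ln((PK*Ko + PNa*Nao + PCl*Cli)/(PK*Ki + PNa*Nai + PCl*Clo))
Numer = 12.125, Denom = 159.75
Vm = -68.91 mV


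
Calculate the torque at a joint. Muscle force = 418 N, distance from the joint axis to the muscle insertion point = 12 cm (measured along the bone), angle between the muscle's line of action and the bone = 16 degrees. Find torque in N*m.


Torque = F * d * sin(theta)   (moment arm = d*sin(theta))
d = 12 cm = 0.12 m
Torque = 418 * 0.12 * sin(16)
Torque = 13.83 N*m


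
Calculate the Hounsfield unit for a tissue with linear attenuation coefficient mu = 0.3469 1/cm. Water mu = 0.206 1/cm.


HU = ((mu_tissue - mu_water) / mu_water) * 1000
HU = ((0.3469 - 0.206) / 0.206) * 1000
HU = 684


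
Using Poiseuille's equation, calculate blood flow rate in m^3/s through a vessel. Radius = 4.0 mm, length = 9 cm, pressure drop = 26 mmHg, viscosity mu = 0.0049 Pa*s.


Q = pi*r^4*dP / (8*mu*L)
r = 0.004 m, L = 0.09 m
dP = 26 mmHg = 3466.372 Pa
Q = 7.9020e-04 m^3/s


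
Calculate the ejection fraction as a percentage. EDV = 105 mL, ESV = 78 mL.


SV = EDV - ESV = 105 - 78 = 27 mL
EF = SV/EDV * 100 = 27/105 * 100
EF = 25.71%


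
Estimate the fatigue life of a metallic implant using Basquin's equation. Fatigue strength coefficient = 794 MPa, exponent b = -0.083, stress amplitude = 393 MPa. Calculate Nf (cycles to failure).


sigma_a = sigma_f' * (2Nf)^b
2Nf = (sigma_a/sigma_f')^(1/b)
2Nf = (393/794)^(1/-0.083)
2Nf = 4784.7014
Nf = 2392


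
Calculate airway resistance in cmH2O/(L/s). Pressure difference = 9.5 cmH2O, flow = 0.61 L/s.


R = dP / flow
R = 9.5 / 0.61
R = 15.57 cmH2O/(L/s)


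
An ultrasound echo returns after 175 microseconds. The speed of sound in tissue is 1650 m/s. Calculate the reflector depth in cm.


depth = c * t / 2
t = 175 us = 1.7500e-04 s
depth = 1650 * 1.7500e-04 / 2
depth = 0.144375 m = 14.4375 cm


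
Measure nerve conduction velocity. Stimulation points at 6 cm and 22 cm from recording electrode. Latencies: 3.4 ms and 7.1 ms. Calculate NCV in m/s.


Distance = (22 - 6) / 100 = 0.16 m
dt = (7.1 - 3.4) / 1000 = 0.0037 s
NCV = dist / dt = 43.24 m/s


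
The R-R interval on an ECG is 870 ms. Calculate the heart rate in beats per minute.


HR = 60 / RR_interval(s)
RR = 870 ms = 0.87 s
HR = 60 / 0.87 = 68.97 bpm


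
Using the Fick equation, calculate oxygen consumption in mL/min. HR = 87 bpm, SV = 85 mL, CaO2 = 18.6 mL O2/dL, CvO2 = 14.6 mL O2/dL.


CO = HR*SV = 87*85/1000 = 7.395 L/min
a-v O2 diff = 18.6 - 14.6 = 4 mL/dL
VO2 = CO * (CaO2-CvO2) * 10 dL/L
VO2 = 7.395 * 4 * 10
VO2 = 295.8 mL/min


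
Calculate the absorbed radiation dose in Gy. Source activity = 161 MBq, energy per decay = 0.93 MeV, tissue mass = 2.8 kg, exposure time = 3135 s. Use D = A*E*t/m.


A = 161 MBq = 1.6100e+08 Bq
E = 0.93 MeV = 1.48986e-13 J
D = A*E*t/m = 1.6100e+08*1.48986e-13*3135/2.8
D = 0.02686 Gy


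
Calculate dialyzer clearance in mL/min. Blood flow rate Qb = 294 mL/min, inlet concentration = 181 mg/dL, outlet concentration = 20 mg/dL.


K = Qb * (Cb_in - Cb_out) / Cb_in
K = 294 * (181 - 20) / 181
K = 261.5 mL/min


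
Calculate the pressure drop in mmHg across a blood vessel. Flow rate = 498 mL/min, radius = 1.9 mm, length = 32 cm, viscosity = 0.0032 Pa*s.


dP = 8*mu*L*Q / (pi*r^4)
Q = 498 mL/min = 8.3e-06 m^3/s
dP = 1660.75 Pa = 1660.75 / 133.322 mmHg = 12.46 mmHg


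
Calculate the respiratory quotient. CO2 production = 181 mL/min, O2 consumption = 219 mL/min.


RQ = VCO2 / VO2
RQ = 181 / 219
RQ = 0.8265


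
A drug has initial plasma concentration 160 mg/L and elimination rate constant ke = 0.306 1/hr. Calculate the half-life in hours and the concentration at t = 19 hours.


t_half = ln(2) / ke = 0.693147 / 0.306 = 2.265 hr
C(t) = C0 * exp(-ke*t) = 160 * exp(-0.306*19)
C(19) = 0.4777 mg/L


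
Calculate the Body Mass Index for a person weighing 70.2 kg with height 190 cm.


BMI = weight / height^2
height = 190 cm = 1.9 m
BMI = 70.2 / 1.9^2
BMI = 19.45 kg/m^2


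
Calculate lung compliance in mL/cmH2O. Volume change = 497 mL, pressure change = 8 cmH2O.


C = dV / dP
C = 497 / 8
C = 62.12 mL/cmH2O


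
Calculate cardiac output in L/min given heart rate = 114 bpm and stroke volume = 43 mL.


CO = HR * SV
CO = 114 * 43 / 1000
CO = 4.902 L/min


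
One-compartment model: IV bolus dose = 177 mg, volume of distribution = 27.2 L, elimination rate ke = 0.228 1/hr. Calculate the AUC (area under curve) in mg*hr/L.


C0 = Dose/Vd = 177/27.2 = 6.50735 mg/L
AUC = C0/ke = 6.50735/0.228
AUC = 28.54 mg*hr/L


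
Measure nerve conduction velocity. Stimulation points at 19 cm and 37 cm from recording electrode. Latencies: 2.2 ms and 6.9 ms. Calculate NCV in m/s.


Distance = (37 - 19) / 100 = 0.18 m
dt = (6.9 - 2.2) / 1000 = 0.0047 s
NCV = dist / dt = 38.3 m/s


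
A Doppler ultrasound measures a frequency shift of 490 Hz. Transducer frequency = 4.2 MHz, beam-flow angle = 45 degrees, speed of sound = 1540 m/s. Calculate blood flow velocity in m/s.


v = fd * c / (2 * f0 * cos(theta))
v = 490 * 1540 / (2 * 4.2000e+06 * cos(45))
v = 0.127 m/s


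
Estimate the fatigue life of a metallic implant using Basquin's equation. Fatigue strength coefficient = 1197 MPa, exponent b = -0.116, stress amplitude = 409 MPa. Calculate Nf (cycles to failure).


sigma_a = sigma_f' * (2Nf)^b
2Nf = (sigma_a/sigma_f')^(1/b)
2Nf = (409/1197)^(1/-0.116)
2Nf = 10481.859
Nf = 5241


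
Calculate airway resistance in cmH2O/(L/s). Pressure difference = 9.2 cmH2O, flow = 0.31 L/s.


R = dP / flow
R = 9.2 / 0.31
R = 29.68 cmH2O/(L/s)


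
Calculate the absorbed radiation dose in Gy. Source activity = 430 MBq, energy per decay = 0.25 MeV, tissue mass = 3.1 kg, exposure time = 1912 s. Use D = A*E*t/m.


A = 430 MBq = 4.3000e+08 Bq
E = 0.25 MeV = 4.005e-14 J
D = A*E*t/m = 4.3000e+08*4.005e-14*1912/3.1
D = 0.01062 Gy


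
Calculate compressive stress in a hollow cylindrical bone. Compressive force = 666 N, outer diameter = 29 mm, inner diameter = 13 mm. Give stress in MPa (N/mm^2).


A = pi*(r_o^2 - r_i^2)
r_o = 14.5 mm, r_i = 6.5 mm
A = 527.788 mm^2
sigma = F/A = 666 / 527.788
sigma = 1.262 MPa


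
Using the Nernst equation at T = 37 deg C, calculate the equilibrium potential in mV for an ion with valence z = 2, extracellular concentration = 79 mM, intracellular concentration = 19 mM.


E = (RT/(zF)) * ln(C_out/C_in)
T = 37 + 273.15 = 310.15 K
E = (8.314 * 310.15 / (2 * 96485)) * ln(79/19)
E = 19.04 mV


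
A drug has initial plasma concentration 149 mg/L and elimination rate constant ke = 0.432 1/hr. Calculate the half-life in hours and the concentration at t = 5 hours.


t_half = ln(2) / ke = 0.693147 / 0.432 = 1.605 hr
C(t) = C0 * exp(-ke*t) = 149 * exp(-0.432*5)
C(5) = 17.18 mg/L


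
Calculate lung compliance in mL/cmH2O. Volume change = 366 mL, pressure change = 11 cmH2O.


C = dV / dP
C = 366 / 11
C = 33.27 mL/cmH2O


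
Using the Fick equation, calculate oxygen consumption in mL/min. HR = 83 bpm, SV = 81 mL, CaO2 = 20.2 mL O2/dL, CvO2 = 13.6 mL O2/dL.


CO = HR*SV = 83*81/1000 = 6.723 L/min
a-v O2 diff = 20.2 - 13.6 = 6.6 mL/dL
VO2 = CO * (CaO2-CvO2) * 10 dL/L
VO2 = 6.723 * 6.6 * 10
VO2 = 443.7 mL/min


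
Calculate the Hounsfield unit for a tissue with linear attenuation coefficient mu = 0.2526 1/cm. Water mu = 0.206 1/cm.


HU = ((mu_tissue - mu_water) / mu_water) * 1000
HU = ((0.2526 - 0.206) / 0.206) * 1000
HU = 226.2


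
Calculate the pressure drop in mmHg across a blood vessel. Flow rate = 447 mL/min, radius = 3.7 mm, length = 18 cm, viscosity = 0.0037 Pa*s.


dP = 8*mu*L*Q / (pi*r^4)
Q = 447 mL/min = 7.45e-06 m^3/s
dP = 67.4161 Pa = 67.4161 / 133.322 mmHg = 0.5057 mmHg


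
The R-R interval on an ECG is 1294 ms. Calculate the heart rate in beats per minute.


HR = 60 / RR_interval(s)
RR = 1294 ms = 1.294 s
HR = 60 / 1.294 = 46.37 bpm


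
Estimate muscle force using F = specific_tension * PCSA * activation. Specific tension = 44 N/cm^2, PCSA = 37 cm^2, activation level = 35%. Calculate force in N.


F = sigma * PCSA * activation
F = 44 * 37 * 0.35
F = 569.8 N


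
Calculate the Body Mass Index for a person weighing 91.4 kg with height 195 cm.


BMI = weight / height^2
height = 195 cm = 1.95 m
BMI = 91.4 / 1.95^2
BMI = 24.04 kg/m^2


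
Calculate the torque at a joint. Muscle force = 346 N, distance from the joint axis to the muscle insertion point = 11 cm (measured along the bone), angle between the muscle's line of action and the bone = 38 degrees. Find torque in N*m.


Torque = F * d * sin(theta)   (moment arm = d*sin(theta))
d = 11 cm = 0.11 m
Torque = 346 * 0.11 * sin(38)
Torque = 23.43 N*m


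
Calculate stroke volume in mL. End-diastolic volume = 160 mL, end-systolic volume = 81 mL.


SV = EDV - ESV
SV = 160 - 81
SV = 79 mL


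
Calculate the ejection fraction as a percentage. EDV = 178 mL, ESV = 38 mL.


SV = EDV - ESV = 178 - 38 = 140 mL
EF = SV/EDV * 100 = 140/178 * 100
EF = 78.65%


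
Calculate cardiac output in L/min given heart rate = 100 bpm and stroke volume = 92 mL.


CO = HR * SV
CO = 100 * 92 / 1000
CO = 9.2 L/min


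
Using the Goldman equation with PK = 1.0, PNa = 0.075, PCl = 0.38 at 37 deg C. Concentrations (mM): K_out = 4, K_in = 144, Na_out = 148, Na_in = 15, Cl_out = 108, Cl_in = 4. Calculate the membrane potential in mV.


Vm = (RT/F)*ln((PK*Ko + PNa*Nao + PCl*Cli)/(PK*Ki + PNa*Nai + PCl*Clo))
Numer = 16.62, Denom = 186.165
Vm = -64.57 mV


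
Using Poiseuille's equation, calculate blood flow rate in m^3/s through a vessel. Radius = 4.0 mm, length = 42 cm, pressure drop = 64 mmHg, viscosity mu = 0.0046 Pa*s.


Q = pi*r^4*dP / (8*mu*L)
r = 0.004 m, L = 0.42 m
dP = 64 mmHg = 8532.608 Pa
Q = 4.4399e-04 m^3/s


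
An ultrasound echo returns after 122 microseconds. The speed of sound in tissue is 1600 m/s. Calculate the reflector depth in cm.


depth = c * t / 2
t = 122 us = 1.2200e-04 s
depth = 1600 * 1.2200e-04 / 2
depth = 0.0976 m = 9.76 cm


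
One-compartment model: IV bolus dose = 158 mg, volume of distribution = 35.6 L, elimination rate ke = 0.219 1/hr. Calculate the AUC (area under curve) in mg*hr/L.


C0 = Dose/Vd = 158/35.6 = 4.4382 mg/L
AUC = C0/ke = 4.4382/0.219
AUC = 20.27 mg*hr/L


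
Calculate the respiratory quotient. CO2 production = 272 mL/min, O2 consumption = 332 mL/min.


RQ = VCO2 / VO2
RQ = 272 / 332
RQ = 0.8193


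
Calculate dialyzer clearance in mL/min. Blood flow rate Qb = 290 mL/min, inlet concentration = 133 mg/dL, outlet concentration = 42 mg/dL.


K = Qb * (Cb_in - Cb_out) / Cb_in
K = 290 * (133 - 42) / 133
K = 198.4 mL/min


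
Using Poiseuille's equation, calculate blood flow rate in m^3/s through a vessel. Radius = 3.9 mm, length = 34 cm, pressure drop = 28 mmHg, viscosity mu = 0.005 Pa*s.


Q = pi*r^4*dP / (8*mu*L)
r = 0.0039 m, L = 0.34 m
dP = 28 mmHg = 3733.016 Pa
Q = 1.9949e-04 m^3/s


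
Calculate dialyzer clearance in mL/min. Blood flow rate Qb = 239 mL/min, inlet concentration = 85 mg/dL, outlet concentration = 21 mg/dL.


K = Qb * (Cb_in - Cb_out) / Cb_in
K = 239 * (85 - 21) / 85
K = 180 mL/min


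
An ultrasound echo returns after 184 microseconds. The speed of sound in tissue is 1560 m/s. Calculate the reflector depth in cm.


depth = c * t / 2
t = 184 us = 1.8400e-04 s
depth = 1560 * 1.8400e-04 / 2
depth = 0.14352 m = 14.352 cm


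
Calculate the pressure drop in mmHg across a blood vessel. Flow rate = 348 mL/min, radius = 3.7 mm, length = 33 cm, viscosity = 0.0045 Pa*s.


dP = 8*mu*L*Q / (pi*r^4)
Q = 348 mL/min = 5.8e-06 m^3/s
dP = 117.027 Pa = 117.027 / 133.322 mmHg = 0.8778 mmHg


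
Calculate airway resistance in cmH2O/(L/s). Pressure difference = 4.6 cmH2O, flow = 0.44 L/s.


R = dP / flow
R = 4.6 / 0.44
R = 10.45 cmH2O/(L/s)


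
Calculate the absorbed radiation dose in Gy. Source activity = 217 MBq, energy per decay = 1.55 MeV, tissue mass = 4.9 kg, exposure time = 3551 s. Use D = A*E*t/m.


A = 217 MBq = 2.1700e+08 Bq
E = 1.55 MeV = 2.4831e-13 J
D = A*E*t/m = 2.1700e+08*2.4831e-13*3551/4.9
D = 0.03905 Gy


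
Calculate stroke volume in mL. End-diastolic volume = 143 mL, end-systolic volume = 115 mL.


SV = EDV - ESV
SV = 143 - 115
SV = 28 mL


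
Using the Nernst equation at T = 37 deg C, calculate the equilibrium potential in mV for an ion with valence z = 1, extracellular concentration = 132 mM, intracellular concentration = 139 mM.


E = (RT/(zF)) * ln(C_out/C_in)
T = 37 + 273.15 = 310.15 K
E = (8.314 * 310.15 / (1 * 96485)) * ln(132/139)
E = -1.381 mV


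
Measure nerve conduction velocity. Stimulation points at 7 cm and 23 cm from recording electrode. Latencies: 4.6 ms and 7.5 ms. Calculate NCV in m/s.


Distance = (23 - 7) / 100 = 0.16 m
dt = (7.5 - 4.6) / 1000 = 0.0029 s
NCV = dist / dt = 55.17 m/s


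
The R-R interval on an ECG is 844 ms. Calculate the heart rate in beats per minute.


HR = 60 / RR_interval(s)
RR = 844 ms = 0.844 s
HR = 60 / 0.844 = 71.09 bpm


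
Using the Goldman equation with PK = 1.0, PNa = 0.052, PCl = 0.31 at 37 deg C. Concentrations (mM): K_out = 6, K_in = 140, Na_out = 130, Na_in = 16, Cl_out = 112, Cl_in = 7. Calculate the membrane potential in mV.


Vm = (RT/F)*ln((PK*Ko + PNa*Nao + PCl*Cli)/(PK*Ki + PNa*Nai + PCl*Clo))
Numer = 14.93, Denom = 175.552
Vm = -65.87 mV


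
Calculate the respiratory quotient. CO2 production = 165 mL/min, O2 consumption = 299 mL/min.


RQ = VCO2 / VO2
RQ = 165 / 299
RQ = 0.5518


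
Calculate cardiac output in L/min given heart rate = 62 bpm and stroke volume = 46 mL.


CO = HR * SV
CO = 62 * 46 / 1000
CO = 2.852 L/min


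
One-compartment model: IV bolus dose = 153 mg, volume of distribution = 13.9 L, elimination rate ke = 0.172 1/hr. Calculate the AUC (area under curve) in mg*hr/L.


C0 = Dose/Vd = 153/13.9 = 11.0072 mg/L
AUC = C0/ke = 11.0072/0.172
AUC = 64 mg*hr/L


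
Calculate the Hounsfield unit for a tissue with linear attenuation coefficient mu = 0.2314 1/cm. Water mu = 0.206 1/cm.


HU = ((mu_tissue - mu_water) / mu_water) * 1000
HU = ((0.2314 - 0.206) / 0.206) * 1000
HU = 123.3


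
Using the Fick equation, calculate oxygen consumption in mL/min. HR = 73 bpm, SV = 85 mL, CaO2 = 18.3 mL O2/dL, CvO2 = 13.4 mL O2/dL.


CO = HR*SV = 73*85/1000 = 6.205 L/min
a-v O2 diff = 18.3 - 13.4 = 4.9 mL/dL
VO2 = CO * (CaO2-CvO2) * 10 dL/L
VO2 = 6.205 * 4.9 * 10
VO2 = 304 mL/min


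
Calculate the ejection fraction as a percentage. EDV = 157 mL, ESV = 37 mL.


SV = EDV - ESV = 157 - 37 = 120 mL
EF = SV/EDV * 100 = 120/157 * 100
EF = 76.43%


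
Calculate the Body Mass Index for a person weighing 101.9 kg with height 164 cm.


BMI = weight / height^2
height = 164 cm = 1.64 m
BMI = 101.9 / 1.64^2
BMI = 37.89 kg/m^2


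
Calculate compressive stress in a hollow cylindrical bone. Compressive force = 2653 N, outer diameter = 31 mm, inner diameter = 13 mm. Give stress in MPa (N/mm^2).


A = pi*(r_o^2 - r_i^2)
r_o = 15.5 mm, r_i = 6.5 mm
A = 622.035 mm^2
sigma = F/A = 2653 / 622.035
sigma = 4.265 MPa


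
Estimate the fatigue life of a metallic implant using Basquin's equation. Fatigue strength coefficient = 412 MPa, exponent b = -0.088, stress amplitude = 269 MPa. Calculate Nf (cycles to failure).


sigma_a = sigma_f' * (2Nf)^b
2Nf = (sigma_a/sigma_f')^(1/b)
2Nf = (269/412)^(1/-0.088)
2Nf = 127.03393
Nf = 63.52


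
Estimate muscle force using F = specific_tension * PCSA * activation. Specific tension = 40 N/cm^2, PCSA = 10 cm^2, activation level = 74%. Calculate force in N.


F = sigma * PCSA * activation
F = 40 * 10 * 0.74
F = 296 N


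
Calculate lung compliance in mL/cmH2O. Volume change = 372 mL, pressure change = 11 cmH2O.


C = dV / dP
C = 372 / 11
C = 33.82 mL/cmH2O


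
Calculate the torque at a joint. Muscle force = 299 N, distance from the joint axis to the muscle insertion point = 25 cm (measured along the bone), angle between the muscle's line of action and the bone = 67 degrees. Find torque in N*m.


Torque = F * d * sin(theta)   (moment arm = d*sin(theta))
d = 25 cm = 0.25 m
Torque = 299 * 0.25 * sin(67)
Torque = 68.81 N*m


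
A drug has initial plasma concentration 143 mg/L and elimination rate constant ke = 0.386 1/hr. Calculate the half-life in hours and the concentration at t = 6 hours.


t_half = ln(2) / ke = 0.693147 / 0.386 = 1.796 hr
C(t) = C0 * exp(-ke*t) = 143 * exp(-0.386*6)
C(6) = 14.11 mg/L


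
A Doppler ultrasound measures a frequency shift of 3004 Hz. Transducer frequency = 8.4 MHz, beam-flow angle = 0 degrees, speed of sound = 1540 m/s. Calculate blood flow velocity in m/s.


v = fd * c / (2 * f0 * cos(theta))
v = 3004 * 1540 / (2 * 8.4000e+06 * cos(0))
v = 0.2754 m/s


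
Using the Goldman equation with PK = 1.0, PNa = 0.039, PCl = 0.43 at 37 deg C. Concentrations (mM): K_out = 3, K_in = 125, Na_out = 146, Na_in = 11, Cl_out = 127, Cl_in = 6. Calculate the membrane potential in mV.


Vm = (RT/F)*ln((PK*Ko + PNa*Nao + PCl*Cli)/(PK*Ki + PNa*Nai + PCl*Clo))
Numer = 11.274, Denom = 180.039
Vm = -74.05 mV


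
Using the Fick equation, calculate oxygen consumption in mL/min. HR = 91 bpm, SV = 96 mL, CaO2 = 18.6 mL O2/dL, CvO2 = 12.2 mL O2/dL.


CO = HR*SV = 91*96/1000 = 8.736 L/min
a-v O2 diff = 18.6 - 12.2 = 6.4 mL/dL
VO2 = CO * (CaO2-CvO2) * 10 dL/L
VO2 = 8.736 * 6.4 * 10
VO2 = 559.1 mL/min


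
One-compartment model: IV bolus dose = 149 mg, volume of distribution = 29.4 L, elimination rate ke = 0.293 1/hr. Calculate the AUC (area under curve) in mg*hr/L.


C0 = Dose/Vd = 149/29.4 = 5.06803 mg/L
AUC = C0/ke = 5.06803/0.293
AUC = 17.3 mg*hr/L


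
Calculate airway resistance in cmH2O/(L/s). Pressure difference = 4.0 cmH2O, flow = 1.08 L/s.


R = dP / flow
R = 4.0 / 1.08
R = 3.704 cmH2O/(L/s)


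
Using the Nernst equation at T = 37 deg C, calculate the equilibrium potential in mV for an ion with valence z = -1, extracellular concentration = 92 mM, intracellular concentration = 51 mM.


E = (RT/(zF)) * ln(C_out/C_in)
T = 37 + 273.15 = 310.15 K
E = (8.314 * 310.15 / (-1 * 96485)) * ln(92/51)
E = -15.77 mV


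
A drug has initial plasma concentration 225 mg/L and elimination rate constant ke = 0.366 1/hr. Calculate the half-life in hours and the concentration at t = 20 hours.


t_half = ln(2) / ke = 0.693147 / 0.366 = 1.894 hr
C(t) = C0 * exp(-ke*t) = 225 * exp(-0.366*20)
C(20) = 0.149 mg/L


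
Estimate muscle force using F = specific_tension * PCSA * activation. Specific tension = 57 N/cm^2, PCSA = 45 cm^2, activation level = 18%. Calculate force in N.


F = sigma * PCSA * activation
F = 57 * 45 * 0.18
F = 461.7 N


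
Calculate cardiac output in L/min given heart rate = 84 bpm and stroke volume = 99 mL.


CO = HR * SV
CO = 84 * 99 / 1000
CO = 8.316 L/min


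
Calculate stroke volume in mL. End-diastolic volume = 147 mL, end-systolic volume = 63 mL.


SV = EDV - ESV
SV = 147 - 63
SV = 84 mL


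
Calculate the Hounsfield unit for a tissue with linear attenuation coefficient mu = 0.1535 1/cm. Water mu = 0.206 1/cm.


HU = ((mu_tissue - mu_water) / mu_water) * 1000
HU = ((0.1535 - 0.206) / 0.206) * 1000
HU = -254.9


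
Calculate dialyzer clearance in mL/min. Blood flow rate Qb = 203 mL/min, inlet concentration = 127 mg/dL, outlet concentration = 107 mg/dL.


K = Qb * (Cb_in - Cb_out) / Cb_in
K = 203 * (127 - 107) / 127
K = 31.97 mL/min


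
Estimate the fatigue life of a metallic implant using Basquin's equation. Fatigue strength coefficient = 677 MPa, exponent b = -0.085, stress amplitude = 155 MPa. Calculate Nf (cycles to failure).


sigma_a = sigma_f' * (2Nf)^b
2Nf = (sigma_a/sigma_f')^(1/b)
2Nf = (155/677)^(1/-0.085)
2Nf = 34074928
Nf = 1.7037e+07


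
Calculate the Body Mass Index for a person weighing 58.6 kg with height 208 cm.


BMI = weight / height^2
height = 208 cm = 2.08 m
BMI = 58.6 / 2.08^2
BMI = 13.54 kg/m^2


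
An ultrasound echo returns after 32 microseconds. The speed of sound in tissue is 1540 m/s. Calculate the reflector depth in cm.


depth = c * t / 2
t = 32 us = 3.2000e-05 s
depth = 1540 * 3.2000e-05 / 2
depth = 0.02464 m = 2.464 cm


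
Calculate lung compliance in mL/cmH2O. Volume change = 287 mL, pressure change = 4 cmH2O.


C = dV / dP
C = 287 / 4
C = 71.75 mL/cmH2O


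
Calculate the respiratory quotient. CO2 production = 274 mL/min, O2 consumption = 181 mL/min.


RQ = VCO2 / VO2
RQ = 274 / 181
RQ = 1.514


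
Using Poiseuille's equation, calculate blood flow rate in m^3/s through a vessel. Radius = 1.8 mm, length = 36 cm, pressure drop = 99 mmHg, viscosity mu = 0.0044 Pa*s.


Q = pi*r^4*dP / (8*mu*L)
r = 0.0018 m, L = 0.36 m
dP = 99 mmHg = 13198.878 Pa
Q = 3.4350e-05 m^3/s


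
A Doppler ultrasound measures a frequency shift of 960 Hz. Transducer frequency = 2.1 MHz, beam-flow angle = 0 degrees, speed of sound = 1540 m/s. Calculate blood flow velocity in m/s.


v = fd * c / (2 * f0 * cos(theta))
v = 960 * 1540 / (2 * 2.1000e+06 * cos(0))
v = 0.352 m/s


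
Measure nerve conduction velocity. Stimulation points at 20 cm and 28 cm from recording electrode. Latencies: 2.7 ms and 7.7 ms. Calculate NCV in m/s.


Distance = (28 - 20) / 100 = 0.08 m
dt = (7.7 - 2.7) / 1000 = 0.005 s
NCV = dist / dt = 16 m/s


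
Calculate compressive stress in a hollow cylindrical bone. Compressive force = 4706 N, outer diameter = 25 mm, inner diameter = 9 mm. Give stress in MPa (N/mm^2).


A = pi*(r_o^2 - r_i^2)
r_o = 12.5 mm, r_i = 4.5 mm
A = 427.257 mm^2
sigma = F/A = 4706 / 427.257
sigma = 11.01 MPa


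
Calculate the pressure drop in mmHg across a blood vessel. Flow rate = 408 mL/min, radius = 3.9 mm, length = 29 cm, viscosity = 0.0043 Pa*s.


dP = 8*mu*L*Q / (pi*r^4)
Q = 408 mL/min = 6.8e-06 m^3/s
dP = 93.3377 Pa = 93.3377 / 133.322 mmHg = 0.7001 mmHg


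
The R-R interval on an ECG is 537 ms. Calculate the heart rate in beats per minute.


HR = 60 / RR_interval(s)
RR = 537 ms = 0.537 s
HR = 60 / 0.537 = 111.7 bpm


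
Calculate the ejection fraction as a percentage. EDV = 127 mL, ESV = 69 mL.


SV = EDV - ESV = 127 - 69 = 58 mL
EF = SV/EDV * 100 = 58/127 * 100
EF = 45.67%


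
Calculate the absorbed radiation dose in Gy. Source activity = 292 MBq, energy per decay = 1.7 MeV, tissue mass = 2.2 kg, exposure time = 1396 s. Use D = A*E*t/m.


A = 292 MBq = 2.9200e+08 Bq
E = 1.7 MeV = 2.7234e-13 J
D = A*E*t/m = 2.9200e+08*2.7234e-13*1396/2.2
D = 0.05046 Gy


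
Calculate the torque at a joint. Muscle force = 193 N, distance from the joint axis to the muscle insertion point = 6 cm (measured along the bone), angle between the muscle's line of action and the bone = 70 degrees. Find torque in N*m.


Torque = F * d * sin(theta)   (moment arm = d*sin(theta))
d = 6 cm = 0.06 m
Torque = 193 * 0.06 * sin(70)
Torque = 10.88 N*m


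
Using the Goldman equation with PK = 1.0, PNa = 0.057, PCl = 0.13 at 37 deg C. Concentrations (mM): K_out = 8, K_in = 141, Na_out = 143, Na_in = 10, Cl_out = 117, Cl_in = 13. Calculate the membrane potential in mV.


Vm = (RT/F)*ln((PK*Ko + PNa*Nao + PCl*Cli)/(PK*Ki + PNa*Nai + PCl*Clo))
Numer = 17.841, Denom = 156.78
Vm = -58.08 mV


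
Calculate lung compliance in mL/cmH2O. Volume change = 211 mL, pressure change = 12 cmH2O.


C = dV / dP
C = 211 / 12
C = 17.58 mL/cmH2O


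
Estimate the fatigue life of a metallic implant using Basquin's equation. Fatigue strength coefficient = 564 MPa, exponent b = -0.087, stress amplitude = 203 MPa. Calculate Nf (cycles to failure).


sigma_a = sigma_f' * (2Nf)^b
2Nf = (sigma_a/sigma_f')^(1/b)
2Nf = (203/564)^(1/-0.087)
2Nf = 126169.62
Nf = 6.308e+04


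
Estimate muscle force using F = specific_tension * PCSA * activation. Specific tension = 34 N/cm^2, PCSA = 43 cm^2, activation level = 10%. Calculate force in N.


F = sigma * PCSA * activation
F = 34 * 43 * 0.1
F = 146.2 N


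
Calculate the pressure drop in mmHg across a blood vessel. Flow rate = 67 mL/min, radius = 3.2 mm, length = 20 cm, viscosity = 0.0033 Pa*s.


dP = 8*mu*L*Q / (pi*r^4)
Q = 67 mL/min = 1.11667e-06 m^3/s
dP = 17.8982 Pa = 17.8982 / 133.322 mmHg = 0.1342 mmHg


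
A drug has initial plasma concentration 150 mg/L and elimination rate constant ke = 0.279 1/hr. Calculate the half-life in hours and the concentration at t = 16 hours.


t_half = ln(2) / ke = 0.693147 / 0.279 = 2.484 hr
C(t) = C0 * exp(-ke*t) = 150 * exp(-0.279*16)
C(16) = 1.727 mg/L


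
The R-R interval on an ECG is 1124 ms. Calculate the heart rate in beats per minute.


HR = 60 / RR_interval(s)
RR = 1124 ms = 1.124 s
HR = 60 / 1.124 = 53.38 bpm


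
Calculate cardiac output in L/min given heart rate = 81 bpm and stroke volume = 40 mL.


CO = HR * SV
CO = 81 * 40 / 1000
CO = 3.24 L/min


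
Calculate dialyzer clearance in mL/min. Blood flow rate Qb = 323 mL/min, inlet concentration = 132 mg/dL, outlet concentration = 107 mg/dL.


K = Qb * (Cb_in - Cb_out) / Cb_in
K = 323 * (132 - 107) / 132
K = 61.17 mL/min


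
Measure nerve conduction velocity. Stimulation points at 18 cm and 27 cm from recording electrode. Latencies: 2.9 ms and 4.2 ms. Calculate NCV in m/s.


Distance = (27 - 18) / 100 = 0.09 m
dt = (4.2 - 2.9) / 1000 = 0.0013 s
NCV = dist / dt = 69.23 m/s


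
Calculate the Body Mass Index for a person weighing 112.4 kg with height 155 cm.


BMI = weight / height^2
height = 155 cm = 1.55 m
BMI = 112.4 / 1.55^2
BMI = 46.78 kg/m^2


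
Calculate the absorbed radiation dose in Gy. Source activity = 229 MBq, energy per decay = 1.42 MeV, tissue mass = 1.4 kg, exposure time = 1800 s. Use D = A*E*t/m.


A = 229 MBq = 2.2900e+08 Bq
E = 1.42 MeV = 2.27484e-13 J
D = A*E*t/m = 2.2900e+08*2.27484e-13*1800/1.4
D = 0.06698 Gy


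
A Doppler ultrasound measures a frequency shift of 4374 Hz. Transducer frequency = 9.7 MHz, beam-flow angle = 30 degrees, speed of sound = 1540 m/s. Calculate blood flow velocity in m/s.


v = fd * c / (2 * f0 * cos(theta))
v = 4374 * 1540 / (2 * 9.7000e+06 * cos(30))
v = 0.4009 m/s


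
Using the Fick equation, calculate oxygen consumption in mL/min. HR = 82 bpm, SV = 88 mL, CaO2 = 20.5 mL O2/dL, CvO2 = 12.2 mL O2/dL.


CO = HR*SV = 82*88/1000 = 7.216 L/min
a-v O2 diff = 20.5 - 12.2 = 8.3 mL/dL
VO2 = CO * (CaO2-CvO2) * 10 dL/L
VO2 = 7.216 * 8.3 * 10
VO2 = 598.9 mL/min


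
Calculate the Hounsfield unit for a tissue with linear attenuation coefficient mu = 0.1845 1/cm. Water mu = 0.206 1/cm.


HU = ((mu_tissue - mu_water) / mu_water) * 1000
HU = ((0.1845 - 0.206) / 0.206) * 1000
HU = -104.4


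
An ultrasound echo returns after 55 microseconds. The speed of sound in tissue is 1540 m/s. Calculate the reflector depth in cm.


depth = c * t / 2
t = 55 us = 5.5000e-05 s
depth = 1540 * 5.5000e-05 / 2
depth = 0.04235 m = 4.235 cm


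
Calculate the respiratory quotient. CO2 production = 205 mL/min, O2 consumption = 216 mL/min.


RQ = VCO2 / VO2
RQ = 205 / 216
RQ = 0.9491


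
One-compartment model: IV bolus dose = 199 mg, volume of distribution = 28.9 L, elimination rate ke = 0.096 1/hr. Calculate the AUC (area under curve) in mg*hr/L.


C0 = Dose/Vd = 199/28.9 = 6.88581 mg/L
AUC = C0/ke = 6.88581/0.096
AUC = 71.73 mg*hr/L


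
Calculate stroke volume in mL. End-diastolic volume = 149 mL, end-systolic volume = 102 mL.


SV = EDV - ESV
SV = 149 - 102
SV = 47 mL


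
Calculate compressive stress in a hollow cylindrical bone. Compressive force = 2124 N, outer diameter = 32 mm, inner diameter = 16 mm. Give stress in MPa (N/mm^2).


A = pi*(r_o^2 - r_i^2)
r_o = 16 mm, r_i = 8 mm
A = 603.186 mm^2
sigma = F/A = 2124 / 603.186
sigma = 3.521 MPa


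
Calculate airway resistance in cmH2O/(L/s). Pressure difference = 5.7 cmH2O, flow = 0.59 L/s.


R = dP / flow
R = 5.7 / 0.59
R = 9.661 cmH2O/(L/s)


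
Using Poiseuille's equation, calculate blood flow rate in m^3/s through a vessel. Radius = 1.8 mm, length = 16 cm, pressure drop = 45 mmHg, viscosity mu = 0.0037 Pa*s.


Q = pi*r^4*dP / (8*mu*L)
r = 0.0018 m, L = 0.16 m
dP = 45 mmHg = 5999.49 Pa
Q = 4.1778e-05 m^3/s


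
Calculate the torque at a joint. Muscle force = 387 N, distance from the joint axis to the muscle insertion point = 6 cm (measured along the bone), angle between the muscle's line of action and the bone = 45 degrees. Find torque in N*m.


Torque = F * d * sin(theta)   (moment arm = d*sin(theta))
d = 6 cm = 0.06 m
Torque = 387 * 0.06 * sin(45)
Torque = 16.42 N*m


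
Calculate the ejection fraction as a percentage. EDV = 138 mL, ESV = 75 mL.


SV = EDV - ESV = 138 - 75 = 63 mL
EF = SV/EDV * 100 = 63/138 * 100
EF = 45.65%


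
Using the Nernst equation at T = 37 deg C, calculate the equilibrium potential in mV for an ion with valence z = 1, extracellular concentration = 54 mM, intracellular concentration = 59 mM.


E = (RT/(zF)) * ln(C_out/C_in)
T = 37 + 273.15 = 310.15 K
E = (8.314 * 310.15 / (1 * 96485)) * ln(54/59)
E = -2.367 mV


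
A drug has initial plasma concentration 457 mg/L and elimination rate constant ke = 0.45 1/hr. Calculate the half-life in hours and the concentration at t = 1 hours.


t_half = ln(2) / ke = 0.693147 / 0.45 = 1.54 hr
C(t) = C0 * exp(-ke*t) = 457 * exp(-0.45*1)
C(1) = 291.4 mg/L


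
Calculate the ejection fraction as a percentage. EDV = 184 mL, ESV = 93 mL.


SV = EDV - ESV = 184 - 93 = 91 mL
EF = SV/EDV * 100 = 91/184 * 100
EF = 49.46%


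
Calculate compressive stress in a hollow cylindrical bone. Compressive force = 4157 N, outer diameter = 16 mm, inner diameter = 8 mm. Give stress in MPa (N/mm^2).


A = pi*(r_o^2 - r_i^2)
r_o = 8 mm, r_i = 4 mm
A = 150.796 mm^2
sigma = F/A = 4157 / 150.796
sigma = 27.57 MPa


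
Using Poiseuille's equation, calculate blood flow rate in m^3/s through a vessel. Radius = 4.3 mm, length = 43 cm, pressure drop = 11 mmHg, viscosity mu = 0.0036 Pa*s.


Q = pi*r^4*dP / (8*mu*L)
r = 0.0043 m, L = 0.43 m
dP = 11 mmHg = 1466.542 Pa
Q = 1.2719e-04 m^3/s


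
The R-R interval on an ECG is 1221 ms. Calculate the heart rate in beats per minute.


HR = 60 / RR_interval(s)
RR = 1221 ms = 1.221 s
HR = 60 / 1.221 = 49.14 bpm


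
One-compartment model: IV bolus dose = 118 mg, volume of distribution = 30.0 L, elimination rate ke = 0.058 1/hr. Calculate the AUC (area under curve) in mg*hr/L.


C0 = Dose/Vd = 118/30.0 = 3.93333 mg/L
AUC = C0/ke = 3.93333/0.058
AUC = 67.82 mg*hr/L


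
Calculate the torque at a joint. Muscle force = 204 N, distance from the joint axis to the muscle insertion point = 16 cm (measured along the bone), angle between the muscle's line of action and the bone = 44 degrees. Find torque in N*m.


Torque = F * d * sin(theta)   (moment arm = d*sin(theta))
d = 16 cm = 0.16 m
Torque = 204 * 0.16 * sin(44)
Torque = 22.67 N*m


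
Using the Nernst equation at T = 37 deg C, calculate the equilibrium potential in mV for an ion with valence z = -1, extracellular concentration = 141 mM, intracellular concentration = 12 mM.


E = (RT/(zF)) * ln(C_out/C_in)
T = 37 + 273.15 = 310.15 K
E = (8.314 * 310.15 / (-1 * 96485)) * ln(141/12)
E = -65.85 mV


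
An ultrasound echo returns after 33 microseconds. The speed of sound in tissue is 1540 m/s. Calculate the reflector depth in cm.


depth = c * t / 2
t = 33 us = 3.3000e-05 s
depth = 1540 * 3.3000e-05 / 2
depth = 0.02541 m = 2.541 cm


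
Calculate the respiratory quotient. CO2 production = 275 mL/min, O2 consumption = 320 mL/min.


RQ = VCO2 / VO2
RQ = 275 / 320
RQ = 0.8594


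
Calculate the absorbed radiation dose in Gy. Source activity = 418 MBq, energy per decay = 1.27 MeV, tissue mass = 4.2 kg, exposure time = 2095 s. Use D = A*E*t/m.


A = 418 MBq = 4.1800e+08 Bq
E = 1.27 MeV = 2.03454e-13 J
D = A*E*t/m = 4.1800e+08*2.03454e-13*2095/4.2
D = 0.04242 Gy


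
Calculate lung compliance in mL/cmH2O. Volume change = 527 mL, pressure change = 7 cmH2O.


C = dV / dP
C = 527 / 7
C = 75.29 mL/cmH2O


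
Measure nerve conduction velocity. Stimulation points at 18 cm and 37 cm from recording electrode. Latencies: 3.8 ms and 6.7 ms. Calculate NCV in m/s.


Distance = (37 - 18) / 100 = 0.19 m
dt = (6.7 - 3.8) / 1000 = 0.0029 s
NCV = dist / dt = 65.52 m/s


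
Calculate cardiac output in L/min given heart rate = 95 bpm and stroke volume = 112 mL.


CO = HR * SV
CO = 95 * 112 / 1000
CO = 10.64 L/min


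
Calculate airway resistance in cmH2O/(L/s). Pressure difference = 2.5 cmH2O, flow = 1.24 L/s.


R = dP / flow
R = 2.5 / 1.24
R = 2.016 cmH2O/(L/s)


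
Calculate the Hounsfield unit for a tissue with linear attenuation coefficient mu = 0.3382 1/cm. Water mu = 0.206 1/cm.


HU = ((mu_tissue - mu_water) / mu_water) * 1000
HU = ((0.3382 - 0.206) / 0.206) * 1000
HU = 641.7


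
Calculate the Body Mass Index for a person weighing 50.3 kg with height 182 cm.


BMI = weight / height^2
height = 182 cm = 1.82 m
BMI = 50.3 / 1.82^2
BMI = 15.19 kg/m^2


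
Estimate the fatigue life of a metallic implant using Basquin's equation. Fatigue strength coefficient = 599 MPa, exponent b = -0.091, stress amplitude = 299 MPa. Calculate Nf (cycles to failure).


sigma_a = sigma_f' * (2Nf)^b
2Nf = (sigma_a/sigma_f')^(1/b)
2Nf = (299/599)^(1/-0.091)
2Nf = 2070.1222
Nf = 1035


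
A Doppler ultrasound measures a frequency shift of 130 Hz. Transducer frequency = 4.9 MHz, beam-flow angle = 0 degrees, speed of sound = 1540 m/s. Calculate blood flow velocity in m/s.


v = fd * c / (2 * f0 * cos(theta))
v = 130 * 1540 / (2 * 4.9000e+06 * cos(0))
v = 0.02043 m/s


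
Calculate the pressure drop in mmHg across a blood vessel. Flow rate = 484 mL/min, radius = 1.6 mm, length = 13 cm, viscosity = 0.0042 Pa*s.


dP = 8*mu*L*Q / (pi*r^4)
Q = 484 mL/min = 8.06667e-06 m^3/s
dP = 1711.38 Pa = 1711.38 / 133.322 mmHg = 12.84 mmHg


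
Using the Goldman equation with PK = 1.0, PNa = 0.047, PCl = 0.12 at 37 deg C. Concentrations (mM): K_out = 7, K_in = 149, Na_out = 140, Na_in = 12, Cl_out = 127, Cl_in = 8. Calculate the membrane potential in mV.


Vm = (RT/F)*ln((PK*Ko + PNa*Nao + PCl*Cli)/(PK*Ki + PNa*Nai + PCl*Clo))
Numer = 14.54, Denom = 164.804
Vm = -64.89 mV


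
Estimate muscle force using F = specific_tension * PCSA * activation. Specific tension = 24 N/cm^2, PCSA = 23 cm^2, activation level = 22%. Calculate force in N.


F = sigma * PCSA * activation
F = 24 * 23 * 0.22
F = 121.4 N


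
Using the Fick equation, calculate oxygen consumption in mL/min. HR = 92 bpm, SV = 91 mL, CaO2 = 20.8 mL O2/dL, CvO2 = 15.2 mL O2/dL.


CO = HR*SV = 92*91/1000 = 8.372 L/min
a-v O2 diff = 20.8 - 15.2 = 5.6 mL/dL
VO2 = CO * (CaO2-CvO2) * 10 dL/L
VO2 = 8.372 * 5.6 * 10
VO2 = 468.8 mL/min


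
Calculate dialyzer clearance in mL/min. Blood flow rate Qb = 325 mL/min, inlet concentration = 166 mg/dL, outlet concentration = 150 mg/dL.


K = Qb * (Cb_in - Cb_out) / Cb_in
K = 325 * (166 - 150) / 166
K = 31.33 mL/min


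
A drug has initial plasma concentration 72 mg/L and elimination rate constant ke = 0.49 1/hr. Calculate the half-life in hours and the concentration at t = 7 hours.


t_half = ln(2) / ke = 0.693147 / 0.49 = 1.415 hr
C(t) = C0 * exp(-ke*t) = 72 * exp(-0.49*7)
C(7) = 2.332 mg/L


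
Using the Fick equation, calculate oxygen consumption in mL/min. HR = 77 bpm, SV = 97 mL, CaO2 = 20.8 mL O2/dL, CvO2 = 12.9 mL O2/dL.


CO = HR*SV = 77*97/1000 = 7.469 L/min
a-v O2 diff = 20.8 - 12.9 = 7.9 mL/dL
VO2 = CO * (CaO2-CvO2) * 10 dL/L
VO2 = 7.469 * 7.9 * 10
VO2 = 590.1 mL/min


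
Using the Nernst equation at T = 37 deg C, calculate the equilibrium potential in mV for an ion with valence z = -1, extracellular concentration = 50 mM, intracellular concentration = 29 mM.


E = (RT/(zF)) * ln(C_out/C_in)
T = 37 + 273.15 = 310.15 K
E = (8.314 * 310.15 / (-1 * 96485)) * ln(50/29)
E = -14.56 mV


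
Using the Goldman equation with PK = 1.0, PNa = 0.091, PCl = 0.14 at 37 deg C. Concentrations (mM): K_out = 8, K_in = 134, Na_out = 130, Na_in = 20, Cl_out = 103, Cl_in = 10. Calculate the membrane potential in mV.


Vm = (RT/F)*ln((PK*Ko + PNa*Nao + PCl*Cli)/(PK*Ki + PNa*Nai + PCl*Clo))
Numer = 21.23, Denom = 150.24
Vm = -52.3 mV


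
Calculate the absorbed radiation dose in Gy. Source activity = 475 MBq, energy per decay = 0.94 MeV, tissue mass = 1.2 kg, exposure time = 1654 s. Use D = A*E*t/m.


A = 475 MBq = 4.7500e+08 Bq
E = 0.94 MeV = 1.50588e-13 J
D = A*E*t/m = 4.7500e+08*1.50588e-13*1654/1.2
D = 0.09859 Gy


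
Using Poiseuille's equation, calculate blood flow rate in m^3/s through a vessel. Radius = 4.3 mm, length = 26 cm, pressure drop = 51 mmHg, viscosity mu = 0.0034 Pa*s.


Q = pi*r^4*dP / (8*mu*L)
r = 0.0043 m, L = 0.26 m
dP = 51 mmHg = 6799.422 Pa
Q = 0.001033 m^3/s


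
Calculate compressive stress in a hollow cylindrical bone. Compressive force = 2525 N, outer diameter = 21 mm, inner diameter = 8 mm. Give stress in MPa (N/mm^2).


A = pi*(r_o^2 - r_i^2)
r_o = 10.5 mm, r_i = 4 mm
A = 296.095 mm^2
sigma = F/A = 2525 / 296.095
sigma = 8.528 MPa


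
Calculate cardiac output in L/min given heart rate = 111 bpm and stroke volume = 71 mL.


CO = HR * SV
CO = 111 * 71 / 1000
CO = 7.881 L/min


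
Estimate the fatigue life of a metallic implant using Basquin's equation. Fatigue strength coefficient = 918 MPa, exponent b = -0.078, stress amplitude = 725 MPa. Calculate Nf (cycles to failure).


sigma_a = sigma_f' * (2Nf)^b
2Nf = (sigma_a/sigma_f')^(1/b)
2Nf = (725/918)^(1/-0.078)
2Nf = 20.614011
Nf = 10.31


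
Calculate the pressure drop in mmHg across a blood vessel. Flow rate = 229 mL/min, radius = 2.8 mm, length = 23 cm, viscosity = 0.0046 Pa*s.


dP = 8*mu*L*Q / (pi*r^4)
Q = 229 mL/min = 3.81667e-06 m^3/s
dP = 167.293 Pa = 167.293 / 133.322 mmHg = 1.255 mmHg


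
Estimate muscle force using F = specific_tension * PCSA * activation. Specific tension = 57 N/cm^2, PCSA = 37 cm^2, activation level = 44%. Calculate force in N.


F = sigma * PCSA * activation
F = 57 * 37 * 0.44
F = 928 N


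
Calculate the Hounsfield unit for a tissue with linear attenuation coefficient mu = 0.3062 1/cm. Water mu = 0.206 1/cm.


HU = ((mu_tissue - mu_water) / mu_water) * 1000
HU = ((0.3062 - 0.206) / 0.206) * 1000
HU = 486.4


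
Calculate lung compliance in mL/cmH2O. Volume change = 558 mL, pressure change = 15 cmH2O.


C = dV / dP
C = 558 / 15
C = 37.2 mL/cmH2O


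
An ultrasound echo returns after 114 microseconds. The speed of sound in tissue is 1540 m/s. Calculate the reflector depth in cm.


depth = c * t / 2
t = 114 us = 1.1400e-04 s
depth = 1540 * 1.1400e-04 / 2
depth = 0.08778 m = 8.778 cm


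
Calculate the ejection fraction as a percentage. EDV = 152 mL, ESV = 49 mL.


SV = EDV - ESV = 152 - 49 = 103 mL
EF = SV/EDV * 100 = 103/152 * 100
EF = 67.76%


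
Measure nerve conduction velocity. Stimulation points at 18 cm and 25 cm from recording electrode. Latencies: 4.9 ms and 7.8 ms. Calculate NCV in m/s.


Distance = (25 - 18) / 100 = 0.07 m
dt = (7.8 - 4.9) / 1000 = 0.0029 s
NCV = dist / dt = 24.14 m/s


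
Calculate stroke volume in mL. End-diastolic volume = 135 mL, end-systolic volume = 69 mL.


SV = EDV - ESV
SV = 135 - 69
SV = 66 mL


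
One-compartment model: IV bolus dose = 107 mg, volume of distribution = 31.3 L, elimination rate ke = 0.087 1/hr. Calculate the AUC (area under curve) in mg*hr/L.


C0 = Dose/Vd = 107/31.3 = 3.41853 mg/L
AUC = C0/ke = 3.41853/0.087
AUC = 39.29 mg*hr/L
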